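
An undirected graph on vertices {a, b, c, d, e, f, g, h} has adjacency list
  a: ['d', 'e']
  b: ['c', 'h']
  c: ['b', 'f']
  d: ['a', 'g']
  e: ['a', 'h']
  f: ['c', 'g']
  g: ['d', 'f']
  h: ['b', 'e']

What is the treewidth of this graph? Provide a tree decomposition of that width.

Treewidth 2.
One such decomposition:
Bags: B1 = {b, c, f}  B2 = {b, f, h}  B3 = {e, f, h}  B4 = {a, e, f}  B5 = {a, d, f}  B6 = {d, f, g}
Tree: B1–B2, B2–B3, B3–B4, B4–B5, B5–B6

Each bag holds 3 vertices, so the decomposition has width 2, which upper-bounds the treewidth. Since f–c–b–h–e–a–d–g–f is a cycle in G, G is not acyclic. Forests are exactly the graphs of treewidth ≤ 1, so tw(G) ≥ 2. Therefore the treewidth is 2.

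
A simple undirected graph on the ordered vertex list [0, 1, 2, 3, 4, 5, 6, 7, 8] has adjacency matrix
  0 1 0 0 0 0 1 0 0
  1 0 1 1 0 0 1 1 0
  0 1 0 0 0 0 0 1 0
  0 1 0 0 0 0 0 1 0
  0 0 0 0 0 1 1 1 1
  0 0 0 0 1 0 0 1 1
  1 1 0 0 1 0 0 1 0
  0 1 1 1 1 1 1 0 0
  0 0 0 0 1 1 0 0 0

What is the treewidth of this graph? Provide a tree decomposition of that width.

Treewidth 2.
One such decomposition:
Bags: B1 = {4, 6, 7}  B2 = {1, 6, 7}  B3 = {1, 2, 7}  B4 = {4, 5, 7}  B5 = {4, 5, 8}  B6 = {0, 1, 6}  B7 = {1, 3, 7}
Tree: B1–B2, B2–B3, B1–B4, B4–B5, B2–B6, B2–B7

The largest bag has 3 vertices, giving width 2; this decomposition certifies tw(G) ≤ 2. On the other hand G contains the 3-clique {0, 1, 6}. A clique must lie in a single bag of any decomposition, so no decomposition can have width below 2. Hence tw(G) = 2 exactly.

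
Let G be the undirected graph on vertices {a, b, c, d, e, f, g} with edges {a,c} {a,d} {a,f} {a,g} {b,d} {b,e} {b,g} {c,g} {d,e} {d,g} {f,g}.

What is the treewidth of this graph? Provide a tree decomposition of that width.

Treewidth 2.
One optimal decomposition is:
Bags: B1 = {a, c, g}  B2 = {a, d, g}  B3 = {b, d, g}  B4 = {b, d, e}  B5 = {a, f, g}
Tree: B1–B2, B2–B3, B3–B4, B1–B5

Each bag holds 3 vertices, so the decomposition has width 2, which upper-bounds the treewidth. On the other hand G contains the 3-clique {a, d, g}. A clique must lie in a single bag of any decomposition, so no decomposition can have width below 2. Hence tw(G) = 2 exactly.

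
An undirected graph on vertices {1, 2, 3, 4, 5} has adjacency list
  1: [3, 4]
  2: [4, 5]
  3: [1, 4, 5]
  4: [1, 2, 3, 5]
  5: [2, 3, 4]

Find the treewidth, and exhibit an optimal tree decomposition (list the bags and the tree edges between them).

Every bag has size at most 3, so the width is 3 − 1 = 2 and tw(G) ≤ 2. Conversely, {2, 4, 5} is a clique of size 3, and the vertices of any clique must share a bag in every tree decomposition; so some bag has ≥ 3 vertices and tw(G) ≥ 2. Therefore the treewidth is 2.

Treewidth 2.
One optimal decomposition is:
Bags: B1 = {3, 4, 5}  B2 = {2, 4, 5}  B3 = {1, 3, 4}
Tree: B1–B2, B1–B3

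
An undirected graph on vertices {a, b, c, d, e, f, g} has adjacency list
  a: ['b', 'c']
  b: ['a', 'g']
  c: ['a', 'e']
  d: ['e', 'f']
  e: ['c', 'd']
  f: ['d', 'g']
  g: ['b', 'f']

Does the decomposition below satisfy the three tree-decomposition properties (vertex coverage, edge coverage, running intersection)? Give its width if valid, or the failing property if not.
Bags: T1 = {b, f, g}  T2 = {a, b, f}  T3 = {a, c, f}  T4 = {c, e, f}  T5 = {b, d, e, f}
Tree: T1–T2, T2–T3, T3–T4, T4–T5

A tree decomposition must satisfy three properties: every vertex lies in some bag; for every edge, both endpoints lie together in some bag; and for every vertex, the bags containing it form a connected subtree. Here bags containing vertex b are not connected in the tree, so the decomposition is invalid.

No — bags containing vertex b are not connected in the tree.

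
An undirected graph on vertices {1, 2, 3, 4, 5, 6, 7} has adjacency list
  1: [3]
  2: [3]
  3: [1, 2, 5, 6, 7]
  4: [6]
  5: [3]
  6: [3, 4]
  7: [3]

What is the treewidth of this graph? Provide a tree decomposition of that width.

Treewidth 1.
One such decomposition:
Bags: B1 = {3, 5}  B2 = {3, 7}  B3 = {2, 3}  B4 = {3, 6}  B5 = {4, 6}  B6 = {1, 3}
Tree: B1–B2, B2–B3, B2–B4, B4–B5, B4–B6

Every bag has size at most 2, so the width is 2 − 1 = 1 and tw(G) ≤ 1. Any graph with an edge has treewidth ≥ 1, and G has the edge 3–5. Combining the bounds, tw(G) = 1.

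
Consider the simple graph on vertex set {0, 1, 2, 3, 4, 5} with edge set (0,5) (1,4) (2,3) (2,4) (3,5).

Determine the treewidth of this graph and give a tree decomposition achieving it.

Each bag holds 2 vertices, so the decomposition has width 1, which upper-bounds the treewidth. Any graph with an edge has treewidth ≥ 1, and G has the edge 1–4. Therefore the treewidth is 1.

Treewidth 1.
One optimal decomposition is:
Bags: B1 = {1, 4}  B2 = {2, 4}  B3 = {2, 3}  B4 = {3, 5}  B5 = {0, 5}
Tree: B1–B2, B2–B3, B3–B4, B4–B5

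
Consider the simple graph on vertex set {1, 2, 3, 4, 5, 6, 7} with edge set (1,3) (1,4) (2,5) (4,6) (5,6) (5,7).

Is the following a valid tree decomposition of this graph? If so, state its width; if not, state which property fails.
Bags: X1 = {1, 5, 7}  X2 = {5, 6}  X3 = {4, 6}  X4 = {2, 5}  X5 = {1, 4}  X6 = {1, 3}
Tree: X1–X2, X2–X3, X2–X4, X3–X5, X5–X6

A tree decomposition must satisfy three properties: every vertex lies in some bag; for every edge, both endpoints lie together in some bag; and for every vertex, the bags containing it form a connected subtree. Here bags containing vertex 1 are not connected in the tree, so the decomposition is invalid.

No — bags containing vertex 1 are not connected in the tree.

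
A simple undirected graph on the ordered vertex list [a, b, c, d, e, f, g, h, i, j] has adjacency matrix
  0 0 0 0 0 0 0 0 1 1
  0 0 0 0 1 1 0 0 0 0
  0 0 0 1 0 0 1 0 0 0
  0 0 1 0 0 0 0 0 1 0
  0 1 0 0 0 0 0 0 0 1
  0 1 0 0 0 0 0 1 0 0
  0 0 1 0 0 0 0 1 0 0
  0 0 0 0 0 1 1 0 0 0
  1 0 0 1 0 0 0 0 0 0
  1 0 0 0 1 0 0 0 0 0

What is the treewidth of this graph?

A width-2 tree decomposition is:
Bags: B1 = {b, e, f}  B2 = {e, f, h}  B3 = {e, g, h}  B4 = {c, e, g}  B5 = {c, d, e}  B6 = {d, e, i}  B7 = {a, e, i}  B8 = {a, e, j}
Tree: B1–B2, B2–B3, B3–B4, B4–B5, B5–B6, B6–B7, B7–B8
Every bag has size at most 3, so the width is 3 − 1 = 2 and tw(G) ≤ 2. For the lower bound, G contains the cycle e–b–f–h–g–c–d–i–a–j–e, so G is not a forest; only forests have treewidth ≤ 1, hence tw(G) ≥ 2. Hence tw(G) = 2 exactly.

2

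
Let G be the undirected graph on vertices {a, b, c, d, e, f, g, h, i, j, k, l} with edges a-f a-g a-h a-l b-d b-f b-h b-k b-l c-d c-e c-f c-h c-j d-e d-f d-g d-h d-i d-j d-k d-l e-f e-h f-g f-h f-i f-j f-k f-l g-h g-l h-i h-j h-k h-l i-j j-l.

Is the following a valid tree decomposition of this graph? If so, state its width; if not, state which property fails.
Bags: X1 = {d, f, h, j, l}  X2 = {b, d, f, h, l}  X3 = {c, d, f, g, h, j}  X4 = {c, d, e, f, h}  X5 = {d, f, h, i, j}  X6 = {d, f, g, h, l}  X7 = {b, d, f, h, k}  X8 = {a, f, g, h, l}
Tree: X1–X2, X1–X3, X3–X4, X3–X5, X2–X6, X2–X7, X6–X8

A tree decomposition must satisfy three properties: every vertex lies in some bag; for every edge, both endpoints lie together in some bag; and for every vertex, the bags containing it form a connected subtree. Here bags containing vertex g are not connected in the tree, so the decomposition is invalid.

No — bags containing vertex g are not connected in the tree.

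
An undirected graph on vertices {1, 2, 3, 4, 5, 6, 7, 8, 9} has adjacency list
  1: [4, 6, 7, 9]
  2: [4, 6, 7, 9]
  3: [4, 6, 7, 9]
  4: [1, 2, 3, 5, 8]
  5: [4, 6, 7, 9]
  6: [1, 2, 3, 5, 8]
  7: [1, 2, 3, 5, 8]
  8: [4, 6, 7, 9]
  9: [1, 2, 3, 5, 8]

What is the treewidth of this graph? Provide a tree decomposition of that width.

The largest bag has 5 vertices, giving width 4; this decomposition certifies tw(G) ≤ 4. For the lower bound: the 5 vertex sets {3,9}, {1,6}, {2,7}, {4}, {5} are disjoint, each induces a connected subgraph, and every pair is joined by at least one edge of G. Contracting each set to a single vertex therefore yields K_{5} as a minor, and since treewidth is minor-monotone, tw(G) ≥ tw(K_{5}) = 4. Hence tw(G) = 4 exactly.

Treewidth 4.
Bags: B1 = {3, 4, 6, 7, 9}  B2 = {1, 4, 6, 7, 9}  B3 = {2, 4, 6, 7, 9}  B4 = {4, 5, 6, 7, 9}  B5 = {4, 6, 7, 8, 9}
Tree: B1–B2, B2–B3, B3–B4, B4–B5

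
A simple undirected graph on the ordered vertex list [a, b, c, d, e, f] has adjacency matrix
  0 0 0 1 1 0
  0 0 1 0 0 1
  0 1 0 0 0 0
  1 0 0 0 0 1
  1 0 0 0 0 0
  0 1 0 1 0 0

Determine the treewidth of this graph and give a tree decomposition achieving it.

Treewidth 1.
One optimal decomposition is:
Bags: B1 = {a, d}  B2 = {d, f}  B3 = {b, f}  B4 = {a, e}  B5 = {b, c}
Tree: B1–B2, B2–B3, B1–B4, B3–B5

Each bag holds 2 vertices, so the decomposition has width 1, which upper-bounds the treewidth. G has an edge, so its treewidth is at least 1. Therefore the treewidth is 1.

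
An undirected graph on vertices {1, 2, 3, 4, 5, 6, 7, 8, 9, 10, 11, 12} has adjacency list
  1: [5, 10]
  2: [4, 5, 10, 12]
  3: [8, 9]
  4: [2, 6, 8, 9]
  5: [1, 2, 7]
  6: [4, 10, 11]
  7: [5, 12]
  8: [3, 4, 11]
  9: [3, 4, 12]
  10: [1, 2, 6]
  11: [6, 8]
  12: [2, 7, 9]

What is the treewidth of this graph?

3

A width-3 tree decomposition is:
Bags: B1 = {3, 8, 9, 11}  B2 = {4, 8, 9, 11}  B3 = {4, 6, 9, 11}  B4 = {4, 6, 9, 12}  B5 = {2, 4, 6, 12}  B6 = {2, 6, 10, 12}  B7 = {2, 7, 10, 12}  B8 = {2, 5, 7, 10}  B9 = {1, 5, 7, 10}
Tree: B1–B2, B2–B3, B3–B4, B4–B5, B5–B6, B6–B7, B7–B8, B8–B9
Every bag has size at most 4, so the width is 4 − 1 = 3 and tw(G) ≤ 3. For the lower bound: the 4 vertex sets {3,8,11}, {9}, {4}, {2,6,10,12} are disjoint, each induces a connected subgraph, and every pair is joined by at least one edge of G. Contracting each set to a single vertex therefore yields K_{4} as a minor, and since treewidth is minor-monotone, tw(G) ≥ tw(K_{4}) = 3. Combining the bounds, tw(G) = 3.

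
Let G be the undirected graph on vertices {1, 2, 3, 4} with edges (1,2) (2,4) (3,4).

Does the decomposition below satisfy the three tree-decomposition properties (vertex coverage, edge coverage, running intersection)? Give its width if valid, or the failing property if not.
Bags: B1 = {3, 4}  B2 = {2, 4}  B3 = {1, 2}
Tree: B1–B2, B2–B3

Yes; width 1.

Checking the three conditions: (i) the bags cover all of {1, 2, 3, 4}; (ii) for each edge, some bag contains both endpoints; (iii) the bags containing any fixed vertex form a subtree. All hold, so the decomposition is valid with width 2 − 1 = 1.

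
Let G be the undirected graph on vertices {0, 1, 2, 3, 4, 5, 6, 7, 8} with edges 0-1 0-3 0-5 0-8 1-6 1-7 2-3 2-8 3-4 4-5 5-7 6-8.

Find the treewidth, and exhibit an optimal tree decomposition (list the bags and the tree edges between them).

Treewidth 3.
Bags: B1 = {2, 3, 4, 5}  B2 = {0, 2, 3, 5}  B3 = {0, 2, 5, 8}  B4 = {0, 5, 7, 8}  B5 = {0, 1, 7, 8}  B6 = {1, 6, 7, 8}
Tree: B1–B2, B2–B3, B3–B4, B4–B5, B5–B6

Each bag holds 4 vertices, so the decomposition has width 3, which upper-bounds the treewidth. For the lower bound: the 4 vertex sets {2,3,4}, {5}, {0}, {1,6,7,8} are disjoint, each induces a connected subgraph, and every pair is joined by at least one edge of G. Contracting each set to a single vertex therefore yields K_{4} as a minor, and since treewidth is minor-monotone, tw(G) ≥ tw(K_{4}) = 3. Therefore the treewidth is 3.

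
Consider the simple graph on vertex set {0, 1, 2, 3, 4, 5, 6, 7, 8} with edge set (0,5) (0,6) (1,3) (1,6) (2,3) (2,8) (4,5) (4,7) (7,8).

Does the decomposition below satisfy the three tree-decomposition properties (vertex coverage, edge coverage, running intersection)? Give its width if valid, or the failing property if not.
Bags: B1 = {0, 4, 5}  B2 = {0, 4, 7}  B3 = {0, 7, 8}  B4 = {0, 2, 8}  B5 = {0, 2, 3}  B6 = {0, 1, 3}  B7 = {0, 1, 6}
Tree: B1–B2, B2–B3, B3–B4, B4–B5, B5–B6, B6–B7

Checking the three conditions: (i) the bags cover all of {0, 1, 2, 3, 4, 5, 6, 7, 8}; (ii) for each edge, some bag contains both endpoints; (iii) the bags containing any fixed vertex form a subtree. All hold, so the decomposition is valid with width 3 − 1 = 2.

Yes; width 2.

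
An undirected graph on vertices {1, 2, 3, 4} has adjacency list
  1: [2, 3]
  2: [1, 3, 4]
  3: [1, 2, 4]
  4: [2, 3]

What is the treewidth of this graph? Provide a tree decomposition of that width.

The largest bag has 3 vertices, giving width 2; this decomposition certifies tw(G) ≤ 2. On the other hand G contains the 3-clique {1, 2, 3}. A clique must lie in a single bag of any decomposition, so no decomposition can have width below 2. Hence tw(G) = 2 exactly.

Treewidth 2.
Bags: B1 = {1, 2, 3}  B2 = {2, 3, 4}
Tree: B1–B2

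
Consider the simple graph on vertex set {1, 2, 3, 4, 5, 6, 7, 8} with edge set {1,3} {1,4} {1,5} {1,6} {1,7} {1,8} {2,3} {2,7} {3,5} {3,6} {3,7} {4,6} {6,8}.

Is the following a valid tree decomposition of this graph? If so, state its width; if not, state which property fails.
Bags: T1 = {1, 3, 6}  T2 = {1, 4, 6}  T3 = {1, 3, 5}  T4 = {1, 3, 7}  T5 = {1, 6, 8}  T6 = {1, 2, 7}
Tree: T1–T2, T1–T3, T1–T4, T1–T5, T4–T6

No — edge (3,2) lies in no bag.

A tree decomposition must satisfy three properties: every vertex lies in some bag; for every edge, both endpoints lie together in some bag; and for every vertex, the bags containing it form a connected subtree. Here edge (3,2) lies in no bag, so the decomposition is invalid.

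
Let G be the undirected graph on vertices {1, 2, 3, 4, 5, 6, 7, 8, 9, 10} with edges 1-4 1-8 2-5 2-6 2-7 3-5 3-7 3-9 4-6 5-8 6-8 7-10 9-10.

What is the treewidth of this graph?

2

A width-2 tree decomposition is:
Bags: B1 = {1, 4, 8}  B2 = {4, 6, 8}  B3 = {5, 6, 8}  B4 = {2, 5, 6}  B5 = {2, 3, 5}  B6 = {2, 3, 7}  B7 = {3, 7, 9}  B8 = {7, 9, 10}
Tree: B1–B2, B2–B3, B3–B4, B4–B5, B5–B6, B6–B7, B7–B8
Each bag holds 3 vertices, so the decomposition has width 2, which upper-bounds the treewidth. Since 1–4–6–8–1 is a cycle in G, G is not acyclic. Forests are exactly the graphs of treewidth ≤ 1, so tw(G) ≥ 2. Therefore the treewidth is 2.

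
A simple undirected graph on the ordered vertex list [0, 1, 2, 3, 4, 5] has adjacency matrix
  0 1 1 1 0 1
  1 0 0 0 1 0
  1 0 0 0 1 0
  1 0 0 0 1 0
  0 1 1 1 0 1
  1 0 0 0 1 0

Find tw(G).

A width-2 tree decomposition is:
Bags: B1 = {0, 1, 4}  B2 = {0, 3, 4}  B3 = {0, 4, 5}  B4 = {0, 2, 4}
Tree: B1–B2, B2–B3, B3–B4
Each bag holds 3 vertices, so the decomposition has width 2, which upper-bounds the treewidth. The edges 1–0–3–4–1 form a cycle, so G is not a tree and its treewidth is at least 2. Hence tw(G) = 2 exactly.

2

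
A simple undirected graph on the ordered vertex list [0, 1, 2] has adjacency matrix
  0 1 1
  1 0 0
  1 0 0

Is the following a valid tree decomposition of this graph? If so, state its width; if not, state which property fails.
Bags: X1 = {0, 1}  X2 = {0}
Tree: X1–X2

A tree decomposition must satisfy three properties: every vertex lies in some bag; for every edge, both endpoints lie together in some bag; and for every vertex, the bags containing it form a connected subtree. Here vertex 2 appears in no bag, so the decomposition is invalid.

No — vertex 2 appears in no bag.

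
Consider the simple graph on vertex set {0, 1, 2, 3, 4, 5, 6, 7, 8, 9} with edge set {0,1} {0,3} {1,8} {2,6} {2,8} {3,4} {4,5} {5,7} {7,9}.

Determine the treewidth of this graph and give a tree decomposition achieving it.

Treewidth 1.
One such decomposition:
Bags: B1 = {2, 6}  B2 = {2, 8}  B3 = {1, 8}  B4 = {0, 1}  B5 = {0, 3}  B6 = {3, 4}  B7 = {4, 5}  B8 = {5, 7}  B9 = {7, 9}
Tree: B1–B2, B2–B3, B3–B4, B4–B5, B5–B6, B6–B7, B7–B8, B8–B9

The largest bag has 2 vertices, giving width 1; this decomposition certifies tw(G) ≤ 1. G has an edge, so its treewidth is at least 1. Hence tw(G) = 1 exactly.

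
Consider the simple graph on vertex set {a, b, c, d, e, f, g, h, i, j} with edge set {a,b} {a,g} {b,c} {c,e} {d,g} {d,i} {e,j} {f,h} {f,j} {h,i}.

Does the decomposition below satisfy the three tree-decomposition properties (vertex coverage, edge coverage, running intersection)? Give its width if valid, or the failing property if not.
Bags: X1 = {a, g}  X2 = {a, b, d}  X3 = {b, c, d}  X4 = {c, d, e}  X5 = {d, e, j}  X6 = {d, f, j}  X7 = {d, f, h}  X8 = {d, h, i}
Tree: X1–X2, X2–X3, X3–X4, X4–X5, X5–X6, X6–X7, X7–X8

No — edge (d,g) lies in no bag.

A tree decomposition must satisfy three properties: every vertex lies in some bag; for every edge, both endpoints lie together in some bag; and for every vertex, the bags containing it form a connected subtree. Here edge (d,g) lies in no bag, so the decomposition is invalid.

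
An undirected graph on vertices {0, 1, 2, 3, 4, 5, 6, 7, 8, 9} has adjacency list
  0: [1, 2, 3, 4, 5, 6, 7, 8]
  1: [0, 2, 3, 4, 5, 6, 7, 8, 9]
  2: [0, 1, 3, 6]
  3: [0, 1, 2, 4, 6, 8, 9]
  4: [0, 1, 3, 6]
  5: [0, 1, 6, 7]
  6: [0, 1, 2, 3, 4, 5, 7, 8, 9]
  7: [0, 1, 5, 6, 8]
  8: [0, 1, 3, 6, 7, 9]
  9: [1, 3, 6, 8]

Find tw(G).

A width-4 tree decomposition is:
Bags: B1 = {0, 1, 2, 3, 6}  B2 = {0, 1, 3, 4, 6}  B3 = {0, 1, 3, 6, 8}  B4 = {0, 1, 6, 7, 8}  B5 = {0, 1, 5, 6, 7}  B6 = {1, 3, 6, 8, 9}
Tree: B1–B2, B1–B3, B3–B4, B4–B5, B3–B6
Each bag holds 5 vertices, so the decomposition has width 4, which upper-bounds the treewidth. On the other hand G contains the 5-clique {0, 1, 3, 6, 8}. A clique must lie in a single bag of any decomposition, so no decomposition can have width below 4. Therefore the treewidth is 4.

4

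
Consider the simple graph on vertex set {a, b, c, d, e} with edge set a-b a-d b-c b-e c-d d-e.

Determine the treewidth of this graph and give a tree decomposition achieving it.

Every bag has size at most 3, so the width is 3 − 1 = 2 and tw(G) ≤ 2. The edges a–b–e–d–a form a cycle, so G is not a tree and its treewidth is at least 2. Therefore the treewidth is 2.

Treewidth 2.
One such decomposition:
Bags: B1 = {a, b, d}  B2 = {b, d, e}  B3 = {b, c, d}
Tree: B1–B2, B2–B3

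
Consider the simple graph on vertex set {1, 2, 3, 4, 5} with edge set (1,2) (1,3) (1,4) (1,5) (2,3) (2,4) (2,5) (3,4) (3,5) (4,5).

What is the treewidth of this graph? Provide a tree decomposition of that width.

Treewidth 4.
Bags: B1 = {1, 2, 3, 4, 5}
Tree: (single bag)

A single bag containing all 5 vertices is trivially a valid decomposition of width 4. Conversely, {1, 2, 3, 4, 5} is a clique of size 5, and the vertices of any clique must share a bag in every tree decomposition; so some bag has ≥ 5 vertices and tw(G) ≥ 4. The upper and lower bounds meet at 4, so that is the treewidth.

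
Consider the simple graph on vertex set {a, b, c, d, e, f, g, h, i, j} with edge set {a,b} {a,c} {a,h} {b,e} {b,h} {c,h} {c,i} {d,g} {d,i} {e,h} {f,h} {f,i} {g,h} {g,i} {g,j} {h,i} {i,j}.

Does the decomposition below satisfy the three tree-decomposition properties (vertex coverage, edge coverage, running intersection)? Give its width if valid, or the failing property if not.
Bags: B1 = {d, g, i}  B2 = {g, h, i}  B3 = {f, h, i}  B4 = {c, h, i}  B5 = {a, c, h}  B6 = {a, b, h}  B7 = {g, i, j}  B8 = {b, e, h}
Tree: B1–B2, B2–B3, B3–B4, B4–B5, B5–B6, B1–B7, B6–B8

Yes; width 2.

Vertex coverage: the bags together contain {a, b, c, d, e, f, g, h, i, j}, the full vertex set. Edge coverage: each edge of G has both endpoints in at least one bag. Running intersection: for every vertex, the bags containing it form a connected subtree. All three properties hold, so this is a valid tree decomposition of width max|bag| − 1 = 2, and hence tw(G) ≤ 2.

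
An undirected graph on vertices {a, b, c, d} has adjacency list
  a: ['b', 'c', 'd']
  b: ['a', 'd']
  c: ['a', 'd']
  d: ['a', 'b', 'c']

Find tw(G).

2

A width-2 tree decomposition is:
Bags: B1 = {a, c, d}  B2 = {a, b, d}
Tree: B1–B2
Each bag holds 3 vertices, so the decomposition has width 2, which upper-bounds the treewidth. Conversely, {a, c, d} is a clique of size 3, and the vertices of any clique must share a bag in every tree decomposition; so some bag has ≥ 3 vertices and tw(G) ≥ 2. Combining the bounds, tw(G) = 2.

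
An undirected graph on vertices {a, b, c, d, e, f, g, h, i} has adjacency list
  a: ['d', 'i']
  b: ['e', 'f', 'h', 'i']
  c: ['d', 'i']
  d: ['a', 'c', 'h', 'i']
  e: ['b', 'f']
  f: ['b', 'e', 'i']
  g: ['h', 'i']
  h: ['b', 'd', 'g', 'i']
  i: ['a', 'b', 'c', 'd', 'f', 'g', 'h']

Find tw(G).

2

A width-2 tree decomposition is:
Bags: B1 = {b, h, i}  B2 = {d, h, i}  B3 = {c, d, i}  B4 = {b, f, i}  B5 = {a, d, i}  B6 = {g, h, i}  B7 = {b, e, f}
Tree: B1–B2, B2–B3, B1–B4, B3–B5, B1–B6, B4–B7
Each bag holds 3 vertices, so the decomposition has width 2, which upper-bounds the treewidth. Conversely, {b, e, f} is a clique of size 3, and the vertices of any clique must share a bag in every tree decomposition; so some bag has ≥ 3 vertices and tw(G) ≥ 2. Therefore the treewidth is 2.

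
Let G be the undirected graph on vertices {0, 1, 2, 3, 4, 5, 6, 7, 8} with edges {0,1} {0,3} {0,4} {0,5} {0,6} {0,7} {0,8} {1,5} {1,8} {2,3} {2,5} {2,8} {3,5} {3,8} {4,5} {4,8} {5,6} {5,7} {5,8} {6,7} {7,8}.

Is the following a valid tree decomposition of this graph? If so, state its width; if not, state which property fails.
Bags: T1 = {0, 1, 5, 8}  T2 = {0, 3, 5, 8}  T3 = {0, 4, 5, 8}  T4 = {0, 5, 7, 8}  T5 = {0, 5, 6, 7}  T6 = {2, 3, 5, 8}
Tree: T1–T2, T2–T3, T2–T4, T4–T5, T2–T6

Yes; width 3.

Every vertex of G appears in some bag (union = {0, 1, 2, 3, 4, 5, 6, 7, 8}); every edge is covered by a bag; and for each vertex v the set of bags containing v is connected in the bag tree. The decomposition is therefore valid. The largest bag has 4 vertices, so the width is 3.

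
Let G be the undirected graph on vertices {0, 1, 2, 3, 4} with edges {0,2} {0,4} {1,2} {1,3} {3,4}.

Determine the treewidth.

A width-2 tree decomposition is:
Bags: B1 = {0, 2, 4}  B2 = {1, 2, 4}  B3 = {1, 3, 4}
Tree: B1–B2, B2–B3
Each bag holds 3 vertices, so the decomposition has width 2, which upper-bounds the treewidth. For the lower bound, G contains the cycle 4–0–2–1–3–4, so G is not a forest; only forests have treewidth ≤ 1, hence tw(G) ≥ 2. Combining the bounds, tw(G) = 2.

2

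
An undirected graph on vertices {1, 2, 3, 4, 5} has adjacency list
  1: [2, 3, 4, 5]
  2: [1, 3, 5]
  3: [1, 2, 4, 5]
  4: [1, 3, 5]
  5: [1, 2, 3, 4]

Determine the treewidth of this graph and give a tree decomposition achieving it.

Each bag holds 4 vertices, so the decomposition has width 3, which upper-bounds the treewidth. On the other hand G contains the 4-clique {1, 2, 3, 5}. A clique must lie in a single bag of any decomposition, so no decomposition can have width below 3. The upper and lower bounds meet at 3, so that is the treewidth.

Treewidth 3.
Bags: B1 = {1, 2, 3, 5}  B2 = {1, 3, 4, 5}
Tree: B1–B2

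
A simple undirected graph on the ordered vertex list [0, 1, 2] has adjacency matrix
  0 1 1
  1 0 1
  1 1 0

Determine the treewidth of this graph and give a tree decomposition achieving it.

A single bag containing all 3 vertices is trivially a valid decomposition of width 2. For the lower bound, the 3 vertices {0, 1, 2} are pairwise adjacent, and any tree decomposition puts a clique entirely inside one bag — forcing width ≥ 2. Hence tw(G) = 2 exactly.

Treewidth 2.
One optimal decomposition is:
Bags: B1 = {0, 1, 2}
Tree: (single bag)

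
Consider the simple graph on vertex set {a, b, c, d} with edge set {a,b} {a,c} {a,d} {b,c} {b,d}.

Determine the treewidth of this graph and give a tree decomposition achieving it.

Treewidth 2.
One such decomposition:
Bags: B1 = {a, b, c}  B2 = {a, b, d}
Tree: B1–B2

Every bag has size at most 3, so the width is 3 − 1 = 2 and tw(G) ≤ 2. On the other hand G contains the 3-clique {a, b, d}. A clique must lie in a single bag of any decomposition, so no decomposition can have width below 2. The upper and lower bounds meet at 2, so that is the treewidth.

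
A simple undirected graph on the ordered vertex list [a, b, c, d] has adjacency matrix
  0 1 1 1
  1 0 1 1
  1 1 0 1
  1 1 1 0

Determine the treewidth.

3

A width-3 tree decomposition is:
Bags: B1 = {a, b, c, d}
Tree: (single bag)
With just one bag of size 4, the width is 4 − 1 = 3, so tw(G) ≤ 3. On the other hand G contains the 4-clique {a, b, c, d}. A clique must lie in a single bag of any decomposition, so no decomposition can have width below 3. Therefore the treewidth is 3.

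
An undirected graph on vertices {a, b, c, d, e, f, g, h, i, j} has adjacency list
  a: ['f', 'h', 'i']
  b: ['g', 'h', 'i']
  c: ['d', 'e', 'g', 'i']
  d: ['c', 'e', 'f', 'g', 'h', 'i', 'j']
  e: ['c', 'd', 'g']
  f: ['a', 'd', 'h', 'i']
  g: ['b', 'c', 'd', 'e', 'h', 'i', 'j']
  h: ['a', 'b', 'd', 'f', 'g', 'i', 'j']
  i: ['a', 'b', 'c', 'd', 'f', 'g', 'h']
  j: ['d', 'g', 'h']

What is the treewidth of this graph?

A width-3 tree decomposition is:
Bags: B1 = {d, g, h, i}  B2 = {d, g, h, j}  B3 = {b, g, h, i}  B4 = {c, d, g, i}  B5 = {d, f, h, i}  B6 = {c, d, e, g}  B7 = {a, f, h, i}
Tree: B1–B2, B1–B3, B1–B4, B1–B5, B4–B6, B5–B7
The largest bag has 4 vertices, giving width 3; this decomposition certifies tw(G) ≤ 3. On the other hand G contains the 4-clique {c, d, e, g}. A clique must lie in a single bag of any decomposition, so no decomposition can have width below 3. Combining the bounds, tw(G) = 3.

3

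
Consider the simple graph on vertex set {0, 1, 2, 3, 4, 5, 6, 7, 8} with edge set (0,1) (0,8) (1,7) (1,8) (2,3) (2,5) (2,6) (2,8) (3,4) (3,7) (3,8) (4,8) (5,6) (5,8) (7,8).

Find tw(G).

A width-2 tree decomposition is:
Bags: B1 = {2, 5, 8}  B2 = {2, 5, 6}  B3 = {2, 3, 8}  B4 = {3, 7, 8}  B5 = {1, 7, 8}  B6 = {0, 1, 8}  B7 = {3, 4, 8}
Tree: B1–B2, B1–B3, B3–B4, B4–B5, B5–B6, B4–B7
The largest bag has 3 vertices, giving width 2; this decomposition certifies tw(G) ≤ 2. For the lower bound, the 3 vertices {0, 1, 8} are pairwise adjacent, and any tree decomposition puts a clique entirely inside one bag — forcing width ≥ 2. Therefore the treewidth is 2.

2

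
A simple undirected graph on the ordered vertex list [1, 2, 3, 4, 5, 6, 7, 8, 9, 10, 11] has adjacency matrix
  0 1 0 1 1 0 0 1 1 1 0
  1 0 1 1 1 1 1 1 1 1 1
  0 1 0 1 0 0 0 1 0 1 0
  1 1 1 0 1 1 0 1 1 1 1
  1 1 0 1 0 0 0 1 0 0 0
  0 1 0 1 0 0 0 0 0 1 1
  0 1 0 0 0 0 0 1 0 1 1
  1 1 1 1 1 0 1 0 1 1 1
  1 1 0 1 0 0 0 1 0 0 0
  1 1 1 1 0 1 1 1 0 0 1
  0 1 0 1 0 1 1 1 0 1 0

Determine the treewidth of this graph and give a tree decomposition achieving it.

The largest bag has 5 vertices, giving width 4; this decomposition certifies tw(G) ≤ 4. For the lower bound, the 5 vertices {2, 4, 8, 10, 11} are pairwise adjacent, and any tree decomposition puts a clique entirely inside one bag — forcing width ≥ 4. Hence tw(G) = 4 exactly.

Treewidth 4.
One such decomposition:
Bags: B1 = {2, 4, 8, 10, 11}  B2 = {1, 2, 4, 8, 10}  B3 = {2, 7, 8, 10, 11}  B4 = {2, 4, 6, 10, 11}  B5 = {2, 3, 4, 8, 10}  B6 = {1, 2, 4, 5, 8}  B7 = {1, 2, 4, 8, 9}
Tree: B1–B2, B1–B3, B1–B4, B1–B5, B2–B6, B6–B7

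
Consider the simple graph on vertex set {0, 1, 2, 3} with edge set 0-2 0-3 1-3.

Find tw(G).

1

A width-1 tree decomposition is:
Bags: B1 = {1, 3}  B2 = {0, 3}  B3 = {0, 2}
Tree: B1–B2, B2–B3
Every bag has size at most 2, so the width is 2 − 1 = 1 and tw(G) ≤ 1. Since G has at least one edge (e.g. 1–3), it is not an edgeless graph, so tw(G) ≥ 1. Hence tw(G) = 1 exactly.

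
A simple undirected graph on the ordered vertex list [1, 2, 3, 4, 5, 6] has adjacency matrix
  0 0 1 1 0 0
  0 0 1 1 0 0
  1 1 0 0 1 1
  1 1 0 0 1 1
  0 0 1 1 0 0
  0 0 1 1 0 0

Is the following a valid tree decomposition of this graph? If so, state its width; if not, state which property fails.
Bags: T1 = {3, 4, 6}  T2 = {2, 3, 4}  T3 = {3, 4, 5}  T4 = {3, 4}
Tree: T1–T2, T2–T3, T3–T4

A tree decomposition must satisfy three properties: every vertex lies in some bag; for every edge, both endpoints lie together in some bag; and for every vertex, the bags containing it form a connected subtree. Here vertex 1 appears in no bag, so the decomposition is invalid.

No — vertex 1 appears in no bag.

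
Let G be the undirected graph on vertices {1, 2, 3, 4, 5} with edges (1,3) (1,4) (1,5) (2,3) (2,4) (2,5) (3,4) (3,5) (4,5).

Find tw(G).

3

A width-3 tree decomposition is:
Bags: B1 = {2, 3, 4, 5}  B2 = {1, 3, 4, 5}
Tree: B1–B2
Every bag has size at most 4, so the width is 4 − 1 = 3 and tw(G) ≤ 3. For the lower bound, the 4 vertices {1, 3, 4, 5} are pairwise adjacent, and any tree decomposition puts a clique entirely inside one bag — forcing width ≥ 3. Combining the bounds, tw(G) = 3.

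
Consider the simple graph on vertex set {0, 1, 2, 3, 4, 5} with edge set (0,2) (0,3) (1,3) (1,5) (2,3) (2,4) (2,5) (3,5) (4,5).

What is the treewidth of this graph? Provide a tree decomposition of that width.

Treewidth 2.
Bags: B1 = {1, 3, 5}  B2 = {2, 3, 5}  B3 = {2, 4, 5}  B4 = {0, 2, 3}
Tree: B1–B2, B2–B3, B2–B4

The largest bag has 3 vertices, giving width 2; this decomposition certifies tw(G) ≤ 2. For the lower bound, the 3 vertices {1, 3, 5} are pairwise adjacent, and any tree decomposition puts a clique entirely inside one bag — forcing width ≥ 2. Hence tw(G) = 2 exactly.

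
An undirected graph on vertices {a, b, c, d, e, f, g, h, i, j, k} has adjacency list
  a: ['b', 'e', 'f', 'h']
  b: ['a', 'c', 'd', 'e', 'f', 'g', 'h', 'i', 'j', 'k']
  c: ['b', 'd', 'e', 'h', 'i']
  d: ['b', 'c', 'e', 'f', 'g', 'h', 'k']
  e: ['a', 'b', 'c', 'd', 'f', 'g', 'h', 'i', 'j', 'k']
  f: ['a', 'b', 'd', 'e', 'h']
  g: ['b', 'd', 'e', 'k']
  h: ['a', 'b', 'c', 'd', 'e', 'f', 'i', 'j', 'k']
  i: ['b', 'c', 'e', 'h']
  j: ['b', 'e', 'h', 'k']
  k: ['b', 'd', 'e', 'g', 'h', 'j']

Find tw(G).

A width-4 tree decomposition is:
Bags: B1 = {b, e, h, j, k}  B2 = {b, d, e, h, k}  B3 = {b, d, e, f, h}  B4 = {b, c, d, e, h}  B5 = {a, b, e, f, h}  B6 = {b, c, e, h, i}  B7 = {b, d, e, g, k}
Tree: B1–B2, B2–B3, B3–B4, B3–B5, B4–B6, B2–B7
Every bag has size at most 5, so the width is 5 − 1 = 4 and tw(G) ≤ 4. On the other hand G contains the 5-clique {b, d, e, g, k}. A clique must lie in a single bag of any decomposition, so no decomposition can have width below 4. Combining the bounds, tw(G) = 4.

4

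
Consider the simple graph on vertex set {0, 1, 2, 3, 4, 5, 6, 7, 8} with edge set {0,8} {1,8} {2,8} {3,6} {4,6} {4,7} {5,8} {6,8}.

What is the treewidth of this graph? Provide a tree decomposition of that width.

Each bag holds 2 vertices, so the decomposition has width 1, which upper-bounds the treewidth. Any graph with an edge has treewidth ≥ 1, and G has the edge 6–8. Therefore the treewidth is 1.

Treewidth 1.
Bags: B1 = {6, 8}  B2 = {4, 6}  B3 = {1, 8}  B4 = {2, 8}  B5 = {4, 7}  B6 = {5, 8}  B7 = {0, 8}  B8 = {3, 6}
Tree: B1–B2, B1–B3, B1–B4, B2–B5, B3–B6, B4–B7, B1–B8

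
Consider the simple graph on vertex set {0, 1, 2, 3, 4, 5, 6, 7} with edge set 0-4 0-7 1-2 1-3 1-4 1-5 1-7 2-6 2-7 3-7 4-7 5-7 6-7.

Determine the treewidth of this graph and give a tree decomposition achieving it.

Each bag holds 3 vertices, so the decomposition has width 2, which upper-bounds the treewidth. On the other hand G contains the 3-clique {0, 4, 7}. A clique must lie in a single bag of any decomposition, so no decomposition can have width below 2. Combining the bounds, tw(G) = 2.

Treewidth 2.
One such decomposition:
Bags: B1 = {1, 3, 7}  B2 = {1, 4, 7}  B3 = {1, 2, 7}  B4 = {2, 6, 7}  B5 = {1, 5, 7}  B6 = {0, 4, 7}
Tree: B1–B2, B1–B3, B3–B4, B1–B5, B2–B6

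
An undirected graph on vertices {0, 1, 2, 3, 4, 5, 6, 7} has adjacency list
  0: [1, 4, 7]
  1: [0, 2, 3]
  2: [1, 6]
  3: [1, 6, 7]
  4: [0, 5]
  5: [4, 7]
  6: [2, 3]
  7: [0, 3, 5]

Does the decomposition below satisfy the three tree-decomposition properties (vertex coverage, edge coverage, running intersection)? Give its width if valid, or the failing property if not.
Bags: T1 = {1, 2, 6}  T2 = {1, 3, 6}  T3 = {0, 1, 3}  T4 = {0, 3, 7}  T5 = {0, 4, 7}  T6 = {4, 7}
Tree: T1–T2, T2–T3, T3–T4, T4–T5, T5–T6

No — vertex 5 appears in no bag.

A tree decomposition must satisfy three properties: every vertex lies in some bag; for every edge, both endpoints lie together in some bag; and for every vertex, the bags containing it form a connected subtree. Here vertex 5 appears in no bag, so the decomposition is invalid.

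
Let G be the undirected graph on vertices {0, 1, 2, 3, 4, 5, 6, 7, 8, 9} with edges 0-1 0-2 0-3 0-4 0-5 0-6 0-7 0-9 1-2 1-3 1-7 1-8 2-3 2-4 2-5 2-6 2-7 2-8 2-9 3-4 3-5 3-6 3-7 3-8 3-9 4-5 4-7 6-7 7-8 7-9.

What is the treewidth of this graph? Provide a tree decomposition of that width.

Treewidth 4.
One optimal decomposition is:
Bags: B1 = {0, 1, 2, 3, 7}  B2 = {0, 2, 3, 6, 7}  B3 = {1, 2, 3, 7, 8}  B4 = {0, 2, 3, 4, 7}  B5 = {0, 2, 3, 7, 9}  B6 = {0, 2, 3, 4, 5}
Tree: B1–B2, B1–B3, B2–B4, B2–B5, B4–B6

Each bag holds 5 vertices, so the decomposition has width 4, which upper-bounds the treewidth. On the other hand G contains the 5-clique {0, 2, 3, 4, 5}. A clique must lie in a single bag of any decomposition, so no decomposition can have width below 4. The upper and lower bounds meet at 4, so that is the treewidth.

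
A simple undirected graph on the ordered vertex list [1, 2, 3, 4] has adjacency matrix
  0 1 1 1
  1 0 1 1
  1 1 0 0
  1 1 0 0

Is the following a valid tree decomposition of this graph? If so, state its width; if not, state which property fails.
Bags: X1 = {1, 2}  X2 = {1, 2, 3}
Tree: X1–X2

A tree decomposition must satisfy three properties: every vertex lies in some bag; for every edge, both endpoints lie together in some bag; and for every vertex, the bags containing it form a connected subtree. Here vertex 4 appears in no bag, so the decomposition is invalid.

No — vertex 4 appears in no bag.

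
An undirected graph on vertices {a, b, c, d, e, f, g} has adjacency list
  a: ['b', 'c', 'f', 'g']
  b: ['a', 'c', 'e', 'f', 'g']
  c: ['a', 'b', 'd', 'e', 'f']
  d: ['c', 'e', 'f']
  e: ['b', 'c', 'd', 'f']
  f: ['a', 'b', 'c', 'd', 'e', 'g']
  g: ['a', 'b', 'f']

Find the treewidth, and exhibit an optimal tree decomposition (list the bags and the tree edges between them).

Treewidth 3.
One optimal decomposition is:
Bags: B1 = {a, b, f, g}  B2 = {a, b, c, f}  B3 = {b, c, e, f}  B4 = {c, d, e, f}
Tree: B1–B2, B2–B3, B3–B4

Each bag holds 4 vertices, so the decomposition has width 3, which upper-bounds the treewidth. Conversely, {c, d, e, f} is a clique of size 4, and the vertices of any clique must share a bag in every tree decomposition; so some bag has ≥ 4 vertices and tw(G) ≥ 3. Combining the bounds, tw(G) = 3.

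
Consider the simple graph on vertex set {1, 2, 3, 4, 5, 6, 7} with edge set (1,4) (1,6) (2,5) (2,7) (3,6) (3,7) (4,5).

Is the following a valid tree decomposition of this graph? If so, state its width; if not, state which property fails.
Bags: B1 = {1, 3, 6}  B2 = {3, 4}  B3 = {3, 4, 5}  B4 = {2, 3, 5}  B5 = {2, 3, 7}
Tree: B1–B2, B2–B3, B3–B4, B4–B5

No — edge (1,4) lies in no bag.

A tree decomposition must satisfy three properties: every vertex lies in some bag; for every edge, both endpoints lie together in some bag; and for every vertex, the bags containing it form a connected subtree. Here edge (1,4) lies in no bag, so the decomposition is invalid.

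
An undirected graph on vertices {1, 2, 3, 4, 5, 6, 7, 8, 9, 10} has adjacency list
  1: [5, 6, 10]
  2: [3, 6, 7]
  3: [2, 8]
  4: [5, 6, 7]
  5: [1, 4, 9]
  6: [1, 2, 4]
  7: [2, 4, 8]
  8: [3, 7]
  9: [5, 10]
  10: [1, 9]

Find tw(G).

A width-2 tree decomposition is:
Bags: B1 = {1, 9, 10}  B2 = {1, 5, 9}  B3 = {1, 5, 6}  B4 = {4, 5, 6}  B5 = {2, 4, 6}  B6 = {2, 4, 7}  B7 = {2, 3, 7}  B8 = {3, 7, 8}
Tree: B1–B2, B2–B3, B3–B4, B4–B5, B5–B6, B6–B7, B7–B8
Every bag has size at most 3, so the width is 3 − 1 = 2 and tw(G) ≤ 2. For the lower bound, G contains the cycle 10–9–5–1–10, so G is not a forest; only forests have treewidth ≤ 1, hence tw(G) ≥ 2. Combining the bounds, tw(G) = 2.

2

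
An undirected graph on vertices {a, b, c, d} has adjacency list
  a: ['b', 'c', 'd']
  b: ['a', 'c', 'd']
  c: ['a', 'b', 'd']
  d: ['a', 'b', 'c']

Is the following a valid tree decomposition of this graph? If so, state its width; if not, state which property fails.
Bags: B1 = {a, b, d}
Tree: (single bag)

No — vertex c appears in no bag.

A tree decomposition must satisfy three properties: every vertex lies in some bag; for every edge, both endpoints lie together in some bag; and for every vertex, the bags containing it form a connected subtree. Here vertex c appears in no bag, so the decomposition is invalid.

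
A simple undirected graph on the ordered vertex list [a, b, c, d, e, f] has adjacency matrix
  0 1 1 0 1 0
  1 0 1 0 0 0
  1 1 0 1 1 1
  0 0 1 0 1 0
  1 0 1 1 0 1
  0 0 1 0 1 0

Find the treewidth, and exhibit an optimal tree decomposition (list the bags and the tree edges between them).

Treewidth 2.
Bags: B1 = {c, d, e}  B2 = {a, c, e}  B3 = {c, e, f}  B4 = {a, b, c}
Tree: B1–B2, B1–B3, B2–B4

Every bag has size at most 3, so the width is 3 − 1 = 2 and tw(G) ≤ 2. Conversely, {c, d, e} is a clique of size 3, and the vertices of any clique must share a bag in every tree decomposition; so some bag has ≥ 3 vertices and tw(G) ≥ 2. Hence tw(G) = 2 exactly.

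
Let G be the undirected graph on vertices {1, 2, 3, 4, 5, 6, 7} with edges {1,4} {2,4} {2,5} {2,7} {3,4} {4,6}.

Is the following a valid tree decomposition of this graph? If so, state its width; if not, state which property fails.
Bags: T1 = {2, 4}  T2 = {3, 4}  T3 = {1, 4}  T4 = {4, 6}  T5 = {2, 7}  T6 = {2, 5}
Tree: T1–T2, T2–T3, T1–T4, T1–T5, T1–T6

Yes; width 1.

Every vertex of G appears in some bag (union = {1, 2, 3, 4, 5, 6, 7}); every edge is covered by a bag; and for each vertex v the set of bags containing v is connected in the bag tree. The decomposition is therefore valid. The largest bag has 2 vertices, so the width is 1.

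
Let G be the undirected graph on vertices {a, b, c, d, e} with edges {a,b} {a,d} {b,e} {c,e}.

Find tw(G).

1

A width-1 tree decomposition is:
Bags: B1 = {c, e}  B2 = {b, e}  B3 = {a, b}  B4 = {a, d}
Tree: B1–B2, B2–B3, B3–B4
Every bag has size at most 2, so the width is 2 − 1 = 1 and tw(G) ≤ 1. Any graph with an edge has treewidth ≥ 1, and G has the edge c–e. Therefore the treewidth is 1.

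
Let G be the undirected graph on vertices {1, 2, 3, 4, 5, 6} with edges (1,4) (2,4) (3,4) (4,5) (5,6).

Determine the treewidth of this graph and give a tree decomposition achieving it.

Treewidth 1.
One optimal decomposition is:
Bags: B1 = {4, 5}  B2 = {5, 6}  B3 = {2, 4}  B4 = {3, 4}  B5 = {1, 4}
Tree: B1–B2, B1–B3, B1–B4, B1–B5

The largest bag has 2 vertices, giving width 1; this decomposition certifies tw(G) ≤ 1. Any graph with an edge has treewidth ≥ 1, and G has the edge 4–5. Therefore the treewidth is 1.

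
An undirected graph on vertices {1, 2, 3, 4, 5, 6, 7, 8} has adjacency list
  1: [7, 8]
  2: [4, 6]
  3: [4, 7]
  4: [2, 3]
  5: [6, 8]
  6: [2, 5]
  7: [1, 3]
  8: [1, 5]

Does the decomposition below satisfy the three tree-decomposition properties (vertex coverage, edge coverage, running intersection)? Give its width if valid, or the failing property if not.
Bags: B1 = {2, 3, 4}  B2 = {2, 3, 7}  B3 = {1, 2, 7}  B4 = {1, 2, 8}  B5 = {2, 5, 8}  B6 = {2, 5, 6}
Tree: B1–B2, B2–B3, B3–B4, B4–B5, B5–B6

Yes; width 2.

Checking the three conditions: (i) the bags cover all of {1, 2, 3, 4, 5, 6, 7, 8}; (ii) for each edge, some bag contains both endpoints; (iii) the bags containing any fixed vertex form a subtree. All hold, so the decomposition is valid with width 3 − 1 = 2.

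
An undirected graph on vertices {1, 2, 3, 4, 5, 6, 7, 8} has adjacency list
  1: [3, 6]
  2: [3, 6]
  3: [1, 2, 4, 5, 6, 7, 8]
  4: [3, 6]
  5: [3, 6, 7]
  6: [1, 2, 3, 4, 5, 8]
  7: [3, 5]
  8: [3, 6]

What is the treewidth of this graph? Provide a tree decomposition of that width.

Treewidth 2.
One such decomposition:
Bags: B1 = {3, 4, 6}  B2 = {1, 3, 6}  B3 = {3, 6, 8}  B4 = {3, 5, 6}  B5 = {3, 5, 7}  B6 = {2, 3, 6}
Tree: B1–B2, B2–B3, B1–B4, B4–B5, B2–B6

The largest bag has 3 vertices, giving width 2; this decomposition certifies tw(G) ≤ 2. On the other hand G contains the 3-clique {1, 3, 6}. A clique must lie in a single bag of any decomposition, so no decomposition can have width below 2. Hence tw(G) = 2 exactly.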